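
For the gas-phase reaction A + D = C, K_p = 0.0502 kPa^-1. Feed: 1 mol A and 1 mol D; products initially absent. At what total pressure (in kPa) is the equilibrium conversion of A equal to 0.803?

Take 1 mol A as basis and let X be its fractional conversion, so ξ = X.
Moles: n_A = 1 − X; n_D = 1 − X; n_C = X.
Total moles n_T = 2 − X.
K_p = p_C / (p_A p_D) with p_i = (n_i/n_T)·P.
At X = 0.803: the mole-fraction product g(X) = Π y_i^ν_i = 24.77. Since K_p = g(X)·P^{-1}, P = (g/K_p)^(1/1) = (24.77/0.0502)^(1/1) = 493 kPa.

P = 493 kPa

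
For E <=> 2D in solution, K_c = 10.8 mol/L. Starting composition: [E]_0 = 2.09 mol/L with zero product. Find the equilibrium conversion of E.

Let X = conversion of E; extent ξ = 2.09·X mol/L.
Concentrations: [E] = 2.09 − 2.09X; [D] = 4.18X.
K_c = [D]^2 / ([E]).
Setting equal to 10.8 and solving for X on (0,1) gives X = 0.661.

X = 0.661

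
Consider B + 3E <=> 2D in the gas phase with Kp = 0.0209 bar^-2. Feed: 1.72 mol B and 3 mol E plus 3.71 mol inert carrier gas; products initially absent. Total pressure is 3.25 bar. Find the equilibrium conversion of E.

Basis: 3 mol E initially; let X = conversion of E. Extent ξ = X.
Moles: n_B = 1.72 − X; n_E = 3 − 3X; n_D = 2X; n_I = 3.71 (inert).
n_T = Σnᵢ = 8.43 − 2X.
y_i = n_i/n_T, p_i = y_i·P. Kp = p_D^2 / (p_B p_E^3).
Equating to 0.0209 bar^-2 and solving on 0 < X < 1: X = 0.148.

X = 0.148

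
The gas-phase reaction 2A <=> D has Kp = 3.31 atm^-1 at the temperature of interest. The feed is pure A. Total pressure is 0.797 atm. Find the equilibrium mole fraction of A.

Basis: 1 mol A initially; let X = conversion of A. Extent ξ = 0.5X.
At extent ξ: n_A = 1 − X; n_D = 0.5X.
Total moles n_T = 1 − 0.5X.
y_i = n_i/n_T, p_i = y_i·P. Kp = p_D / (p_A^2).
This yields a degree-2 equation in X; solving on (0,1), X = 0.706.
Then n_A = 0.294, n_T = 0.647, so y_A = 0.455.

y_A = 0.455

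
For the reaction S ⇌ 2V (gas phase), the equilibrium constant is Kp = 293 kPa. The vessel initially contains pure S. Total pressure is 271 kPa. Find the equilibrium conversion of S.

Basis: 1 mol S initially; let X = conversion of S. Extent ξ = X.
At extent ξ: n_S = 1 − X; n_V = 2X.
Total moles n_T = 1 + X.
With p_i = (n_i/n_T)P, Kp = p_V^2 / (p_S).
This yields a degree-2 equation in X; solving on (0,1), X = 0.461.

X = 0.461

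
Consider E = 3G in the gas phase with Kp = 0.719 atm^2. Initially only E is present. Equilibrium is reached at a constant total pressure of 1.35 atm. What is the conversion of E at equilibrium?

X = 0.297

Take 1 mol E as basis and let X be its fractional conversion, so ξ = X.
At extent ξ: n_E = 1 − X; n_G = 3X.
n_T = Σnᵢ = 1 + 2X.
With p_i = (n_i/n_T)P, Kp = p_G^3 / (p_E).
Substituting and setting equal to 0.719 atm^2 gives a polynomial in X; the root in (0,1) is X = 0.297.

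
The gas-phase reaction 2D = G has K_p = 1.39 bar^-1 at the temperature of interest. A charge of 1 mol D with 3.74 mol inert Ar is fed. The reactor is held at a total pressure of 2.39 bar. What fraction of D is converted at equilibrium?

X = 0.448

Take 1 mol D as basis and let X be its fractional conversion, so ξ = 0.5X.
Mole table: n_D = 1 − X; n_G = 0.5X; n_I = 3.74 (inert).
Summing: n_T = 4.74 − 0.5X.
y_i = n_i/n_T, p_i = y_i·P. K_p = p_G / (p_D^2).
Setting this equal to 1.39 bar^-1 and taking the physical root (0 < X < 1) gives X = 0.448.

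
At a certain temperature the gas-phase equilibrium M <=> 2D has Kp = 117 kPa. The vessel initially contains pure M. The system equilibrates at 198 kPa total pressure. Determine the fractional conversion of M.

Take 1 mol M as basis and let X be its fractional conversion, so ξ = X.
Moles: n_M = 1 − X; n_D = 2X.
Total moles n_T = 1 + X.
y_i = n_i/n_T, p_i = y_i·P. Kp = p_D^2 / (p_M).
Substituting and setting equal to 117 kPa gives a polynomial in X; the root in (0,1) is X = 0.359.

X = 0.359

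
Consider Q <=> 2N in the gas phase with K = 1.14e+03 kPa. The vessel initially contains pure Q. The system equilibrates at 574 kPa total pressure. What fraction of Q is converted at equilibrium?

Take 1 mol Q as basis and let X be its fractional conversion, so ξ = X.
Species balance: n_Q = 1 − X; n_N = 2X.
Total moles n_T = 1 + X.
With p_i = (n_i/n_T)P, K = p_N^2 / (p_Q).
Substituting and setting equal to 1.14e+03 kPa gives a polynomial in X; the root in (0,1) is X = 0.576.

X = 0.576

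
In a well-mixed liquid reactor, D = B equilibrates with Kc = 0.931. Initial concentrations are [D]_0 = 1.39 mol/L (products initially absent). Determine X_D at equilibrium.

Let X = conversion of D; extent ξ = 1.39·X mol/L.
Concentrations: [D] = 1.39 − 1.39X; [B] = 1.39X.
Kc = [B] / ([D]).
Equating to 0.931: the physical root is X = 0.482.

X = 0.482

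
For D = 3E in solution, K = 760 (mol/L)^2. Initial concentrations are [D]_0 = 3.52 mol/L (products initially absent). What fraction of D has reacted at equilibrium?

Let X = conversion of D; extent ξ = 3.52·X mol/L.
Concentrations: [D] = 3.52 − 3.52X; [E] = 10.6X.
K = [E]^3 / ([D]).
Equating to 760 (mol/L)^2: the physical root is X = 0.786.

X = 0.786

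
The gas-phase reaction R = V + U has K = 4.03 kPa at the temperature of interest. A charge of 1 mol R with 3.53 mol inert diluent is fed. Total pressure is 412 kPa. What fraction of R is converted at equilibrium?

X = 0.193

Take 1 mol R as basis and let X be its fractional conversion, so ξ = X.
At extent ξ: n_R = 1 − X; n_V = X; n_U = X; n_I = 3.53 (inert).
n_T = Σnᵢ = 4.53 + X.
Mole fractions y_i = n_i/n_T; K = p_V p_U / (p_R) with p_i = y_i·P.
This yields a degree-2 equation in X; solving on (0,1), X = 0.193.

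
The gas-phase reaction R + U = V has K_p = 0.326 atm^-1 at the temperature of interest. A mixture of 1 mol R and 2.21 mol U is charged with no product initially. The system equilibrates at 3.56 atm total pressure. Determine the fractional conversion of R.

Basis: 1 mol R initially; let X = conversion of R. Extent ξ = X.
Mole table: n_R = 1 − X; n_U = 2.21 − X; n_V = X.
Total moles n_T = 3.21 − X.
Mole fractions y_i = n_i/n_T; K_p = p_V / (p_R p_U) with p_i = y_i·P.
Setting this equal to 0.326 atm^-1 and taking the physical root (0 < X < 1) gives X = 0.426.

X = 0.426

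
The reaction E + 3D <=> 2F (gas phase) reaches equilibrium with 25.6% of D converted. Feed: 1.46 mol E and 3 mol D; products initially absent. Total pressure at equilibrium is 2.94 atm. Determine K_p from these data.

Take 3 mol D as basis and let X be its fractional conversion, so ξ = X.
Moles: n_E = 1.46 − X; n_D = 3 − 3X; n_F = 2X.
Total moles n_T = 4.46 − 2X.
At X = 0.256: n_E = 1.2, n_D = 2.23, n_F = 0.512, n_T = 3.95.
p_i = (n_i/n_T)·P. K_p = p_F^2 / (p_E p_D^3) = 0.0353 atm^-2.

K_p = 0.0353 atm^-2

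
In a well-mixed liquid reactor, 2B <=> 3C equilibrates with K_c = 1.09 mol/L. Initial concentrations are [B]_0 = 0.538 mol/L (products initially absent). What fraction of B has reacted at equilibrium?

X = 0.518

Let X = conversion of B; extent ξ = 0.538X/2 mol/L.
Concentrations: [B] = 0.538 − 0.538X; [C] = 0.807X.
K_c = [C]^3 / ([B]^2).
Equating to 1.09 mol/L: the physical root is X = 0.518.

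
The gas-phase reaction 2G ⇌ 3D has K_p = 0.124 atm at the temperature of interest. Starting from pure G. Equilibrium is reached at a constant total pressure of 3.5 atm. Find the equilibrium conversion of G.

X = 0.195

Let X = conversion of G (basis 1 mol G); extent of reaction ξ = 0.5X.
Mole table: n_G = 1 − X; n_D = 1.5X.
Summing: n_T = 1 + 0.5X.
Mole fractions y_i = n_i/n_T; K_p = p_D^3 / (p_G^2) with p_i = y_i·P.
This yields a degree-3 equation in X; solving on (0,1), X = 0.195.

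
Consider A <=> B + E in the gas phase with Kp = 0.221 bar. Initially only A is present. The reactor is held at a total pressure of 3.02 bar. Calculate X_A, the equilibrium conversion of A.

Basis: 1 mol A initially; let X = conversion of A. Extent ξ = X.
Mole table: n_A = 1 − X; n_B = X; n_E = X.
Total moles n_T = 1 + X.
Mole fractions y_i = n_i/n_T; Kp = p_B p_E / (p_A) with p_i = y_i·P.
Substituting and setting equal to 0.221 bar gives a polynomial in X; the root in (0,1) is X = 0.261.

X = 0.261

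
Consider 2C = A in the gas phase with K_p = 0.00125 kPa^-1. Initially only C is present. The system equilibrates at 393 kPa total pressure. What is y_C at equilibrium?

Let X = conversion of C (basis 1 mol C); extent of reaction ξ = 0.5X.
Species balance: n_C = 1 − X; n_A = 0.5X.
Total moles n_T = 1 − 0.5X.
y_i = n_i/n_T, p_i = y_i·P. K_p = p_A / (p_C^2).
Substituting and setting equal to 0.00125 kPa^-1 gives a polynomial in X; the root in (0,1) is X = 0.419.
Then n_C = 0.581, n_T = 0.79, so y_C = 0.735.

y_C = 0.735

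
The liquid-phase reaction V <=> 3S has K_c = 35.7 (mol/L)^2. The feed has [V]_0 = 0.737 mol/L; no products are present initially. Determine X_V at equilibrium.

X = 0.794

Let X = conversion of V; extent ξ = 0.737·X mol/L.
Concentrations: [V] = 0.737 − 0.737X; [S] = 2.21X.
K_c = [S]^3 / ([V]).
Equating to 35.7 (mol/L)^2: the physical root is X = 0.794.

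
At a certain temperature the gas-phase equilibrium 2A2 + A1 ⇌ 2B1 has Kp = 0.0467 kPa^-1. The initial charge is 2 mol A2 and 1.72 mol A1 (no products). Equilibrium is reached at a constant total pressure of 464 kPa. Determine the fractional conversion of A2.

Basis: 2 mol A2 initially; let X = conversion of A2. Extent ξ = X.
Moles: n_A2 = 2 − 2X; n_A1 = 1.72 − X; n_B1 = 2X.
Summing: n_T = 3.72 − X.
With p_i = (n_i/n_T)P, Kp = p_B1^2 / (p_A2^2 p_A1).
Equating to 0.0467 kPa^-1 and solving on 0 < X < 1: X = 0.728.

X = 0.728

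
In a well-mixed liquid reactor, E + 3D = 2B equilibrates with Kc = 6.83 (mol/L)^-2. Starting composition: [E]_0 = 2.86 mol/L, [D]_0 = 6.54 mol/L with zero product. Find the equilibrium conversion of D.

X = 0.817

Let X = conversion of D; extent ξ = 6.54X/3 mol/L.
Concentrations: [E] = 2.86 − 2.18X; [D] = 6.54 − 6.54X; [B] = 4.36X.
Kc = [B]^2 / ([E] [D]^3).
This equals 6.83 at X = 0.817 (the root in 0 < X < 1).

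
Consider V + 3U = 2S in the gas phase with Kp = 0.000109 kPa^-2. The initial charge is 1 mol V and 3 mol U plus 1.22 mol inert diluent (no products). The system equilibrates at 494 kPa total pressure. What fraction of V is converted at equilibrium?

Let X = conversion of V (basis 1 mol V); extent of reaction ξ = X.
Species balance: n_V = 1 − X; n_U = 3 − 3X; n_S = 2X; n_I = 1.22 (inert).
Total moles n_T = 5.22 − 2X.
With p_i = (n_i/n_T)P, Kp = p_S^2 / (p_V p_U^3).
Setting this equal to 0.000109 kPa^-2 and taking the physical root (0 < X < 1) gives X = 0.581.

X = 0.581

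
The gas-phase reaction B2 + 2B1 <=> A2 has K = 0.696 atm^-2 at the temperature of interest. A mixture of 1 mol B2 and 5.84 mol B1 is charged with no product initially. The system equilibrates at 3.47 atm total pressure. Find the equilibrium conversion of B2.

Let X = conversion of B2 (basis 1 mol B2); extent of reaction ξ = X.
At extent ξ: n_B2 = 1 − X; n_B1 = 5.84 − 2X; n_A2 = X.
Total moles n_T = 6.84 − 2X.
y_i = n_i/n_T, p_i = y_i·P. K = p_A2 / (p_B2 p_B1^2).
Setting this equal to 0.696 atm^-2 and taking the physical root (0 < X < 1) gives X = 0.845.

X = 0.845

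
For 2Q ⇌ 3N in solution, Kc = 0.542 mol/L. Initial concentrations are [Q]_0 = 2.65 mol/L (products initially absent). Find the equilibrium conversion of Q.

X = 0.307

Let X = conversion of Q; extent ξ = 2.65X/2 mol/L.
Concentrations: [Q] = 2.65 − 2.65X; [N] = 3.97X.
Kc = [N]^3 / ([Q]^2).
Solving Kc = 0.542 for X ∈ (0,1): X = 0.307.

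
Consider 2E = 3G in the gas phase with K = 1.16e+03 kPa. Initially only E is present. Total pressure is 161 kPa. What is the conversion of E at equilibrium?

X = 0.673

Basis: 1 mol E initially; let X = conversion of E. Extent ξ = 0.5X.
At extent ξ: n_E = 1 − X; n_G = 1.5X.
n_T = Σnᵢ = 1 + 0.5X.
Mole fractions y_i = n_i/n_T; K = p_G^3 / (p_E^2) with p_i = y_i·P.
Equating to 1.16e+03 kPa and solving on 0 < X < 1: X = 0.673.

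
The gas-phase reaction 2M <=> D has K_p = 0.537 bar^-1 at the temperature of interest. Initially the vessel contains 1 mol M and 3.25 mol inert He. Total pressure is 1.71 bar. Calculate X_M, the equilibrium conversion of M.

X = 0.250

Basis: 1 mol M initially; let X = conversion of M. Extent ξ = 0.5X.
Mole table: n_M = 1 − X; n_D = 0.5X; n_I = 3.25 (inert).
Total moles n_T = 4.25 − 0.5X.
y_i = n_i/n_T, p_i = y_i·P. K_p = p_D / (p_M^2).
Equating to 0.537 bar^-1 and solving on 0 < X < 1: X = 0.250.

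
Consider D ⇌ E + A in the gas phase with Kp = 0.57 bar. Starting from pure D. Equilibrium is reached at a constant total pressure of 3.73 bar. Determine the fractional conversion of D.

Take 1 mol D as basis and let X be its fractional conversion, so ξ = X.
Moles: n_D = 1 − X; n_E = X; n_A = X.
Total moles n_T = 1 + X.
Mole fractions y_i = n_i/n_T; Kp = p_E p_A / (p_D) with p_i = y_i·P.
Substituting and setting equal to 0.57 bar gives a polynomial in X; the root in (0,1) is X = 0.364.

X = 0.364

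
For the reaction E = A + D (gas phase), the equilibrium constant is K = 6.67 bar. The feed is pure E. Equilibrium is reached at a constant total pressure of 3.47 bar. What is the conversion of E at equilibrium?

X = 0.811

Let X = conversion of E (basis 1 mol E); extent of reaction ξ = X.
Moles: n_E = 1 − X; n_A = X; n_D = X.
Summing: n_T = 1 + X.
Mole fractions y_i = n_i/n_T; K = p_A p_D / (p_E) with p_i = y_i·P.
This yields a degree-2 equation in X; solving on (0,1), X = 0.811.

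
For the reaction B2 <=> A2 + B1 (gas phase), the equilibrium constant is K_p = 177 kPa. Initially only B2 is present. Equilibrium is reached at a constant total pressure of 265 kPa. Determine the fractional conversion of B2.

X = 0.633

Basis: 1 mol B2 initially; let X = conversion of B2. Extent ξ = X.
Species balance: n_B2 = 1 − X; n_A2 = X; n_B1 = X.
Total moles n_T = 1 + X.
With p_i = (n_i/n_T)P, K_p = p_A2 p_B1 / (p_B2).
Substituting and setting equal to 177 kPa gives a polynomial in X; the root in (0,1) is X = 0.633.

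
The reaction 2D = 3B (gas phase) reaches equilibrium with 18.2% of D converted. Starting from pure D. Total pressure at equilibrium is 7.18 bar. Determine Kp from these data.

Basis: 1 mol D initially; let X = conversion of D. Extent ξ = 0.5X.
Moles: n_D = 1 − X; n_B = 1.5X.
Summing: n_T = 1 + 0.5X.
At X = 0.182: n_D = 0.818, n_B = 0.273, n_T = 1.09.
p_i = (n_i/n_T)·P. Kp = p_B^3 / (p_D^2) = 0.2 bar.

Kp = 0.2 bar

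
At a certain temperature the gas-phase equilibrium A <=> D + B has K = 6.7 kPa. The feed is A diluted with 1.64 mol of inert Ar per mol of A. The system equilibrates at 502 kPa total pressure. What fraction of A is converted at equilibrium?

X = 0.176

Basis: 1 mol A initially; let X = conversion of A. Extent ξ = X.
Moles: n_A = 1 − X; n_D = X; n_B = X; n_I = 1.64 (inert).
Summing: n_T = 2.64 + X.
Mole fractions y_i = n_i/n_T; K = p_D p_B / (p_A) with p_i = y_i·P.
Substituting and setting equal to 6.7 kPa gives a polynomial in X; the root in (0,1) is X = 0.176.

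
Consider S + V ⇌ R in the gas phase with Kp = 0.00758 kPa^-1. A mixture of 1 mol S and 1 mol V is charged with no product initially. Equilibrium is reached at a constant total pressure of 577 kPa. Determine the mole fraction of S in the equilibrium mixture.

Take 1 mol S as basis and let X be its fractional conversion, so ξ = X.
Species balance: n_S = 1 − X; n_V = 1 − X; n_R = X.
Total moles n_T = 2 − X.
With p_i = (n_i/n_T)P, Kp = p_R / (p_S p_V).
Equating to 0.00758 kPa^-1 and solving on 0 < X < 1: X = 0.569.
Then n_S = 0.431, n_T = 1.43, so y_S = 0.301.

y_S = 0.301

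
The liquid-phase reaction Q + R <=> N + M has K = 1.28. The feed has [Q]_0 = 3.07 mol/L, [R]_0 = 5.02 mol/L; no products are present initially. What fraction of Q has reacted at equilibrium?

X = 0.656

Let X = conversion of Q; extent ξ = 3.07·X mol/L.
Concentrations: [Q] = 3.07 − 3.07X; [R] = 5.02 − 3.07X; [N] = 3.07X; [M] = 3.07X.
K = [N] [M] / ([Q] [R]).
Setting equal to 1.28 and solving for X on (0,1) gives X = 0.656.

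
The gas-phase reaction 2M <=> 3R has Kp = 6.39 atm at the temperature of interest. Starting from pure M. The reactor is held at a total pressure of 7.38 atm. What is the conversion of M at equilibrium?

Basis: 1 mol M initially; let X = conversion of M. Extent ξ = 0.5X.
Moles: n_M = 1 − X; n_R = 1.5X.
Summing: n_T = 1 + 0.5X.
Mole fractions y_i = n_i/n_T; Kp = p_R^3 / (p_M^2) with p_i = y_i·P.
Equating to 6.39 atm and solving on 0 < X < 1: X = 0.454.

X = 0.454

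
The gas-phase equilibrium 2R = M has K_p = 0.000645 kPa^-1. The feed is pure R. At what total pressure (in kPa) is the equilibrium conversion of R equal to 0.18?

Take 1 mol R as basis and let X be its fractional conversion, so ξ = 0.5X.
At extent ξ: n_R = 1 − X; n_M = 0.5X.
Summing: n_T = 1 − 0.5X.
K_p = p_M / (p_R^2) with p_i = (n_i/n_T)·P.
At X = 0.18: the mole-fraction product g(X) = Π y_i^ν_i = 0.1218. Since K_p = g(X)·P^{-1}, P = (g/K_p)^(1/1) = (0.1218/0.000645)^(1/1) = 189 kPa.

P = 189 kPa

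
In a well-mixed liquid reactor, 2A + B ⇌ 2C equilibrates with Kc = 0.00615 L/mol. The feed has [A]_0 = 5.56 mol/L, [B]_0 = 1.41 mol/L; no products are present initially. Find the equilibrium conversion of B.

Let X = conversion of B; extent ξ = 1.41·X mol/L.
Concentrations: [A] = 5.56 − 2.82X; [B] = 1.41 − 1.41X; [C] = 2.82X.
Kc = [C]^2 / ([A]^2 [B]).
Equating to 0.00615 L/mol: the physical root is X = 0.155.

X = 0.155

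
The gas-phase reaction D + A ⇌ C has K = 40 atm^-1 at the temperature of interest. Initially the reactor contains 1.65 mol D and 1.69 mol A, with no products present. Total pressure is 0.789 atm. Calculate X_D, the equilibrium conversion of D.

Basis: 1.65 mol D initially; let X = conversion of D. Extent ξ = 1.65X.
Moles: n_D = 1.65 − 1.65X; n_A = 1.69 − 1.65X; n_C = 1.65X.
n_T = Σnᵢ = 3.34 − 1.65X.
Mole fractions y_i = n_i/n_T; K = p_C / (p_D p_A) with p_i = y_i·P.
Equating to 40 atm^-1 and solving on 0 < X < 1: X = 0.834.

X = 0.834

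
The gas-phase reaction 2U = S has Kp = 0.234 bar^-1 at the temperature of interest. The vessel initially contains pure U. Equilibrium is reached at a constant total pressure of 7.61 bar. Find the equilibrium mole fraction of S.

y_S = 0.481

Let X = conversion of U (basis 1 mol U); extent of reaction ξ = 0.5X.
At extent ξ: n_U = 1 − X; n_S = 0.5X.
Total moles n_T = 1 − 0.5X.
Mole fractions y_i = n_i/n_T; Kp = p_S / (p_U^2) with p_i = y_i·P.
Substituting and setting equal to 0.234 bar^-1 gives a polynomial in X; the root in (0,1) is X = 0.649.
Then n_S = 0.325, n_T = 0.675, so y_S = 0.481.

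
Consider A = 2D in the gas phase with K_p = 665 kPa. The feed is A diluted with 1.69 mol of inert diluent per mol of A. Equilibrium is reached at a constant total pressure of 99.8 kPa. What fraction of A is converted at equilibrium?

X = 0.872

Let X = conversion of A (basis 1 mol A); extent of reaction ξ = X.
Species balance: n_A = 1 − X; n_D = 2X; n_I = 1.69 (inert).
n_T = Σnᵢ = 2.69 + X.
Mole fractions y_i = n_i/n_T; K_p = p_D^2 / (p_A) with p_i = y_i·P.
Setting this equal to 665 kPa and taking the physical root (0 < X < 1) gives X = 0.872.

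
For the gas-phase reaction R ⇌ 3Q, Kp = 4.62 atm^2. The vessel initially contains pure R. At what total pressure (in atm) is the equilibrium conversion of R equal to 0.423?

P = 2.11 atm

Basis: 1 mol R initially; let X = conversion of R. Extent ξ = X.
Moles: n_R = 1 − X; n_Q = 3X.
Total moles n_T = 1 + 2X.
Kp = p_Q^3 / (p_R) with p_i = (n_i/n_T)·P.
At X = 0.423: the mole-fraction product g(X) = Π y_i^ν_i = 1.039. Since Kp = g(X)·P^{2}, P = (Kp/g)^(1/2) = (4.62/1.039)^(1/2) = 2.11 atm.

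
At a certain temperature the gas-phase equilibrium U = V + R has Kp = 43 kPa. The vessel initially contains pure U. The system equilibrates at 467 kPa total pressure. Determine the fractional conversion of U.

X = 0.290

Basis: 1 mol U initially; let X = conversion of U. Extent ξ = X.
At extent ξ: n_U = 1 − X; n_V = X; n_R = X.
Summing: n_T = 1 + X.
Mole fractions y_i = n_i/n_T; Kp = p_V p_R / (p_U) with p_i = y_i·P.
Setting this equal to 43 kPa and taking the physical root (0 < X < 1) gives X = 0.290.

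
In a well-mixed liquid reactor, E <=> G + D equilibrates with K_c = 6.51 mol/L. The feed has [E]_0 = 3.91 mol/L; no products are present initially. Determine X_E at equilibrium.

Let X = conversion of E; extent ξ = 3.91·X mol/L.
Concentrations: [E] = 3.91 − 3.91X; [G] = 3.91X; [D] = 3.91X.
K_c = [G] [D] / ([E]).
This equals 6.51 at X = 0.703 (the root in 0 < X < 1).

X = 0.703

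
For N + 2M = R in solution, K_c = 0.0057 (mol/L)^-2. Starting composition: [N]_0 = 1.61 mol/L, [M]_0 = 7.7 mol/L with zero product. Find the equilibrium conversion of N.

X = 0.218

Let X = conversion of N; extent ξ = 1.61·X mol/L.
Concentrations: [N] = 1.61 − 1.61X; [M] = 7.7 − 3.22X; [R] = 1.61X.
K_c = [R] / ([N] [M]^2).
This equals 0.0057 at X = 0.218 (the root in 0 < X < 1).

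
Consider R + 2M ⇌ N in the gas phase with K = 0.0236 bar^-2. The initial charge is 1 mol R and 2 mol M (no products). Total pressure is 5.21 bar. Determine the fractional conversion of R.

Take 1 mol R as basis and let X be its fractional conversion, so ξ = X.
Moles: n_R = 1 − X; n_M = 2 − 2X; n_N = X.
n_T = Σnᵢ = 3 − 2X.
Mole fractions y_i = n_i/n_T; K = p_N / (p_R p_M^2) with p_i = y_i·P.
Equating to 0.0236 bar^-2 and solving on 0 < X < 1: X = 0.196.

X = 0.196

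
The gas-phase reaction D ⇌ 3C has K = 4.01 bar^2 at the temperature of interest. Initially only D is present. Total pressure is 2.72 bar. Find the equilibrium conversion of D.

X = 0.334

Basis: 1 mol D initially; let X = conversion of D. Extent ξ = X.
Moles: n_D = 1 − X; n_C = 3X.
Total moles n_T = 1 + 2X.
y_i = n_i/n_T, p_i = y_i·P. K = p_C^3 / (p_D).
Equating to 4.01 bar^2 and solving on 0 < X < 1: X = 0.334.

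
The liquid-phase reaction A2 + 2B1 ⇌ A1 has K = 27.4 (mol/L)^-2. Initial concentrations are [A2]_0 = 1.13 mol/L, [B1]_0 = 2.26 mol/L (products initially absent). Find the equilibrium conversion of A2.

X = 0.820

Let X = conversion of A2; extent ξ = 1.13·X mol/L.
Concentrations: [A2] = 1.13 − 1.13X; [B1] = 2.26 − 2.26X; [A1] = 1.13X.
K = [A1] / ([A2] [B1]^2).
Equating to 27.4 (mol/L)^-2: the physical root is X = 0.820.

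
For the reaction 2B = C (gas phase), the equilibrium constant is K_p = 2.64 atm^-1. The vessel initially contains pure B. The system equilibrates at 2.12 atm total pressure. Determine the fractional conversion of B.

X = 0.793

Take 1 mol B as basis and let X be its fractional conversion, so ξ = 0.5X.
Mole table: n_B = 1 − X; n_C = 0.5X.
Total moles n_T = 1 − 0.5X.
Mole fractions y_i = n_i/n_T; K_p = p_C / (p_B^2) with p_i = y_i·P.
This yields a degree-2 equation in X; solving on (0,1), X = 0.793.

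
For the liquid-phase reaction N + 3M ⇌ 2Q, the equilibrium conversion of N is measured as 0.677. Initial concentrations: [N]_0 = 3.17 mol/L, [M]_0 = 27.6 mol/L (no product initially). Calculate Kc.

Kc = 0.0019 (mol/L)^-2

Let X = conversion of N.
Concentrations: [N] = 3.17 − 3.17X; [M] = 27.6 − 9.51X; [Q] = 6.34X.
At X = 0.677: [N] = 1.02, [M] = 21.2, [Q] = 4.29.
Kc = [Q]^2 / ([N] [M]^3) = 0.0019 (mol/L)^-2.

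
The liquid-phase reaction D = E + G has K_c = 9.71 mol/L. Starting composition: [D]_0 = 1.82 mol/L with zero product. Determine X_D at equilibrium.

Let X = conversion of D; extent ξ = 1.82·X mol/L.
Concentrations: [D] = 1.82 − 1.82X; [E] = 1.82X; [G] = 1.82X.
K_c = [E] [G] / ([D]).
Equating to 9.71 mol/L: the physical root is X = 0.861.

X = 0.861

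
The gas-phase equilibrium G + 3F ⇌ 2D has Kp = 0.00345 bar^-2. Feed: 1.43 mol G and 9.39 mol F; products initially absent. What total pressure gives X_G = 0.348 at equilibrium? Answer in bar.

Take 1.43 mol G as basis and let X be its fractional conversion, so ξ = 1.43X.
At extent ξ: n_G = 1.43 − 1.43X; n_F = 9.39 − 4.29X; n_D = 2.86X.
Summing: n_T = 10.8 − 2.86X.
Kp = p_D^2 / (p_G p_F^3) with p_i = (n_i/n_T)·P.
At X = 0.348: the mole-fraction product g(X) = Π y_i^ν_i = 0.2082. Since Kp = g(X)·P^{-2}, P = (g/Kp)^(1/2) = (0.2082/0.00345)^(1/2) = 7.77 bar.

P = 7.77 bar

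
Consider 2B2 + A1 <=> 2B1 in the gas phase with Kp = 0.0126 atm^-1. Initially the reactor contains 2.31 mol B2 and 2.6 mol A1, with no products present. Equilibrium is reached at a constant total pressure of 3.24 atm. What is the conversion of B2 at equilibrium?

X = 0.127

Let X = conversion of B2 (basis 2.31 mol B2); extent of reaction ξ = 1.16X.
Species balance: n_B2 = 2.31 − 2.31X; n_A1 = 2.6 − 1.16X; n_B1 = 2.31X.
Summing: n_T = 4.91 − 1.16X.
y_i = n_i/n_T, p_i = y_i·P. Kp = p_B1^2 / (p_B2^2 p_A1).
This yields a degree-3 equation in X; solving on (0,1), X = 0.127.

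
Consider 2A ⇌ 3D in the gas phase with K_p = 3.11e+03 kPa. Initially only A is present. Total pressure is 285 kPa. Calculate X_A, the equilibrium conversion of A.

X = 0.713

Basis: 1 mol A initially; let X = conversion of A. Extent ξ = 0.5X.
Moles: n_A = 1 − X; n_D = 1.5X.
n_T = Σnᵢ = 1 + 0.5X.
With p_i = (n_i/n_T)P, K_p = p_D^3 / (p_A^2).
This yields a degree-3 equation in X; solving on (0,1), X = 0.713.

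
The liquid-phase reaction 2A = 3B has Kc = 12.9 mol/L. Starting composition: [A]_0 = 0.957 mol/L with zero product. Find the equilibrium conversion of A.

X = 0.704

Let X = conversion of A; extent ξ = 0.957X/2 mol/L.
Concentrations: [A] = 0.957 − 0.957X; [B] = 1.44X.
Kc = [B]^3 / ([A]^2).
This equals 12.9 at X = 0.704 (the root in 0 < X < 1).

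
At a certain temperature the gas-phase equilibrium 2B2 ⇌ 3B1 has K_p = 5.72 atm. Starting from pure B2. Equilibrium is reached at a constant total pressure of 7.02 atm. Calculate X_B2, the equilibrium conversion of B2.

Take 1 mol B2 as basis and let X be its fractional conversion, so ξ = 0.5X.
Moles: n_B2 = 1 − X; n_B1 = 1.5X.
Total moles n_T = 1 + 0.5X.
With p_i = (n_i/n_T)P, K_p = p_B1^3 / (p_B2^2).
Equating to 5.72 atm and solving on 0 < X < 1: X = 0.448.

X = 0.448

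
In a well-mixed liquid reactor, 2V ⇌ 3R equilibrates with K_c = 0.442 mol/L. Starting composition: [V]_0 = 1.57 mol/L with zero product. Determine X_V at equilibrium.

Let X = conversion of V; extent ξ = 1.57X/2 mol/L.
Concentrations: [V] = 1.57 − 1.57X; [R] = 2.35X.
K_c = [R]^3 / ([V]^2).
Solving K_c = 0.442 for X ∈ (0,1): X = 0.333.

X = 0.333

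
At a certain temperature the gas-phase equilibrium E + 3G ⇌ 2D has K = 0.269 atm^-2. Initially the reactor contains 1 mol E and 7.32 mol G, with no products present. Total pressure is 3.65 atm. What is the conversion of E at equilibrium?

X = 0.764

Basis: 1 mol E initially; let X = conversion of E. Extent ξ = X.
Moles: n_E = 1 − X; n_G = 7.32 − 3X; n_D = 2X.
Total moles n_T = 8.32 − 2X.
y_i = n_i/n_T, p_i = y_i·P. K = p_D^2 / (p_E p_G^3).
This yields a degree-4 equation in X; solving on (0,1), X = 0.764.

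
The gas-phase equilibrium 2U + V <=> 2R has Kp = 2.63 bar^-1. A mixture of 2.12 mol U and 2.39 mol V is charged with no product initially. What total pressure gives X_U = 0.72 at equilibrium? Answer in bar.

Let X = conversion of U (basis 2.12 mol U); extent of reaction ξ = 1.06X.
Species balance: n_U = 2.12 − 2.12X; n_V = 2.39 − 1.06X; n_R = 2.12X.
Total moles n_T = 4.51 − 1.06X.
Kp = p_R^2 / (p_U^2 p_V) with p_i = (n_i/n_T)·P.
At X = 0.72: the mole-fraction product g(X) = Π y_i^ν_i = 15.23. Since Kp = g(X)·P^{-1}, P = (g/Kp)^(1/1) = (15.23/2.63)^(1/1) = 5.79 bar.

P = 5.79 bar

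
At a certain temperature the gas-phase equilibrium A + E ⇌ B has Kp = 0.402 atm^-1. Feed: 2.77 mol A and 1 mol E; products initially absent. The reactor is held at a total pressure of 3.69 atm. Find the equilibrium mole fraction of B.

y_B = 0.155

Let X = conversion of E (basis 1 mol E); extent of reaction ξ = X.
Mole table: n_A = 2.77 − X; n_E = 1 − X; n_B = X.
Summing: n_T = 3.77 − X.
With p_i = (n_i/n_T)P, Kp = p_B / (p_A p_E).
Substituting and setting equal to 0.402 atm^-1 gives a polynomial in X; the root in (0,1) is X = 0.507.
Then n_B = 0.507, n_T = 3.26, so y_B = 0.155.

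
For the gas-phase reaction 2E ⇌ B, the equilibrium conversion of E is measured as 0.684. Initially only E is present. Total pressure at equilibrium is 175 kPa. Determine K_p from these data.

K_p = 0.0129 kPa^-1

Take 1 mol E as basis and let X be its fractional conversion, so ξ = 0.5X.
Species balance: n_E = 1 − X; n_B = 0.5X.
Summing: n_T = 1 − 0.5X.
At X = 0.684: n_E = 0.316, n_B = 0.342, n_T = 0.658.
p_i = (n_i/n_T)·P. K_p = p_B / (p_E^2) = 0.0129 kPa^-1.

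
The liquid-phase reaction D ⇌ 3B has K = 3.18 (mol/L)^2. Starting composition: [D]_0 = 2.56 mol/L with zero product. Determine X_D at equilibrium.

Let X = conversion of D; extent ξ = 2.56·X mol/L.
Concentrations: [D] = 2.56 − 2.56X; [B] = 7.68X.
K = [B]^3 / ([D]).
Setting equal to 3.18 and solving for X on (0,1) gives X = 0.239.

X = 0.239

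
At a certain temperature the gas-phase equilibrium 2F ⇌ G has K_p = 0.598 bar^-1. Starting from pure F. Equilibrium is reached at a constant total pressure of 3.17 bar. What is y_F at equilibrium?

Basis: 1 mol F initially; let X = conversion of F. Extent ξ = 0.5X.
Species balance: n_F = 1 − X; n_G = 0.5X.
Total moles n_T = 1 − 0.5X.
Mole fractions y_i = n_i/n_T; K_p = p_G / (p_F^2) with p_i = y_i·P.
Substituting and setting equal to 0.598 bar^-1 gives a polynomial in X; the root in (0,1) is X = 0.659.
Then n_F = 0.341, n_T = 0.671, so y_F = 0.509.

y_F = 0.509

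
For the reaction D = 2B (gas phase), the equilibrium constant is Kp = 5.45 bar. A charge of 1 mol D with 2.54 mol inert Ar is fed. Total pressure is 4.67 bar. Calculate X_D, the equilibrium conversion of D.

Basis: 1 mol D initially; let X = conversion of D. Extent ξ = X.
Mole table: n_D = 1 − X; n_B = 2X; n_I = 2.54 (inert).
Total moles n_T = 3.54 + X.
With p_i = (n_i/n_T)P, Kp = p_B^2 / (p_D).
This yields a degree-2 equation in X; solving on (0,1), X = 0.652.

X = 0.652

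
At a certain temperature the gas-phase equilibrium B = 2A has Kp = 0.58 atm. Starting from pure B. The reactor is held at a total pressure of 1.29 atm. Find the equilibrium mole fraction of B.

y_B = 0.518

Basis: 1 mol B initially; let X = conversion of B. Extent ξ = X.
At extent ξ: n_B = 1 − X; n_A = 2X.
Summing: n_T = 1 + X.
y_i = n_i/n_T, p_i = y_i·P. Kp = p_A^2 / (p_B).
Setting this equal to 0.58 atm and taking the physical root (0 < X < 1) gives X = 0.318.
Then n_B = 0.682, n_T = 1.32, so y_B = 0.518.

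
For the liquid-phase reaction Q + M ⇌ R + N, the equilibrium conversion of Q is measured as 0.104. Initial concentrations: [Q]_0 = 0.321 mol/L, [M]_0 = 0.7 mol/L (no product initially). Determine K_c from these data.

K_c = 0.00581

Let X = conversion of Q.
Concentrations: [Q] = 0.321 − 0.321X; [M] = 0.7 − 0.321X; [R] = 0.321X; [N] = 0.321X.
At X = 0.104: [Q] = 0.288, [M] = 0.667, [R] = 0.0334, [N] = 0.0334.
K_c = [R] [N] / ([Q] [M]) = 0.00581.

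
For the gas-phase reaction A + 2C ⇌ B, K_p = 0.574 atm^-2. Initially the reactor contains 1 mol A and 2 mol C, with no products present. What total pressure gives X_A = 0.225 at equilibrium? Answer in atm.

Take 1 mol A as basis and let X be its fractional conversion, so ξ = X.
At extent ξ: n_A = 1 − X; n_C = 2 − 2X; n_B = X.
Total moles n_T = 3 − 2X.
K_p = p_B / (p_A p_C^2) with p_i = (n_i/n_T)·P.
At X = 0.225: the mole-fraction product g(X) = Π y_i^ν_i = 0.7858. Since K_p = g(X)·P^{-2}, P = (g/K_p)^(1/2) = (0.7858/0.574)^(1/2) = 1.17 atm.

P = 1.17 atm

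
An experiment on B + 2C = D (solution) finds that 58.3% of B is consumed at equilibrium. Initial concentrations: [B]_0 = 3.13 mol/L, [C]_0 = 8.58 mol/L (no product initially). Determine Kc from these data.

Kc = 0.0575 (mol/L)^-2

Let X = conversion of B.
Concentrations: [B] = 3.13 − 3.13X; [C] = 8.58 − 6.26X; [D] = 3.13X.
At X = 0.583: [B] = 1.31, [C] = 4.93, [D] = 1.82.
Kc = [D] / ([B] [C]^2) = 0.0575 (mol/L)^-2.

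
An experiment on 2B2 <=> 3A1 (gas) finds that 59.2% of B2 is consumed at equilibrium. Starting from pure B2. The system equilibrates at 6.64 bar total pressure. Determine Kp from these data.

Kp = 21.6 bar

Basis: 1 mol B2 initially; let X = conversion of B2. Extent ξ = 0.5X.
At extent ξ: n_B2 = 1 − X; n_A1 = 1.5X.
Total moles n_T = 1 + 0.5X.
At X = 0.592: n_B2 = 0.408, n_A1 = 0.888, n_T = 1.3.
p_i = (n_i/n_T)·P. Kp = p_A1^3 / (p_B2^2) = 21.6 bar.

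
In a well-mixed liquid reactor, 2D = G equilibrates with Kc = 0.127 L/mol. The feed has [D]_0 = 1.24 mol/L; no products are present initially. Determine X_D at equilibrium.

X = 0.201

Let X = conversion of D; extent ξ = 1.24X/2 mol/L.
Concentrations: [D] = 1.24 − 1.24X; [G] = 0.62X.
Kc = [G] / ([D]^2).
This equals 0.127 at X = 0.201 (the root in 0 < X < 1).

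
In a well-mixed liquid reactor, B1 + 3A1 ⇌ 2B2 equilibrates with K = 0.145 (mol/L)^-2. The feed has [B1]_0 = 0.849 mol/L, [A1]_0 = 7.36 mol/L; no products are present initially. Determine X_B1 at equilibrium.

X = 0.870

Let X = conversion of B1; extent ξ = 0.849·X mol/L.
Concentrations: [B1] = 0.849 − 0.849X; [A1] = 7.36 − 2.55X; [B2] = 1.7X.
K = [B2]^2 / ([B1] [A1]^3).
Solving K = 0.145 for X ∈ (0,1): X = 0.870.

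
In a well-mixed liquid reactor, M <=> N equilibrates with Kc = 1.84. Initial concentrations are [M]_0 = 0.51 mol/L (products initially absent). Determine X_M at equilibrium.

X = 0.648

Let X = conversion of M; extent ξ = 0.51·X mol/L.
Concentrations: [M] = 0.51 − 0.51X; [N] = 0.51X.
Kc = [N] / ([M]).
Equating to 1.84: the physical root is X = 0.648.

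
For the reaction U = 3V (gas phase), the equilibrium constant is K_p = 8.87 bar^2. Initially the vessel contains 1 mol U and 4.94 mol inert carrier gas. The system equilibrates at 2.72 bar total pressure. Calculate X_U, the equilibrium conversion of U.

X = 0.798

Basis: 1 mol U initially; let X = conversion of U. Extent ξ = X.
At extent ξ: n_U = 1 − X; n_V = 3X; n_I = 4.94 (inert).
Total moles n_T = 5.94 + 2X.
y_i = n_i/n_T, p_i = y_i·P. K_p = p_V^3 / (p_U).
Equating to 8.87 bar^2 and solving on 0 < X < 1: X = 0.798.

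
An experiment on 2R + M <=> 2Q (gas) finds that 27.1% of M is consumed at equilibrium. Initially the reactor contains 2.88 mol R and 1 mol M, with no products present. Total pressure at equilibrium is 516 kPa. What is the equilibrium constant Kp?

Kp = 0.000516 kPa^-1

Basis: 1 mol M initially; let X = conversion of M. Extent ξ = X.
Species balance: n_R = 2.88 − 2X; n_M = 1 − X; n_Q = 2X.
Summing: n_T = 3.88 − X.
At X = 0.271: n_R = 2.34, n_M = 0.729, n_Q = 0.542, n_T = 3.61.
p_i = (n_i/n_T)·P. Kp = p_Q^2 / (p_R^2 p_M) = 0.000516 kPa^-1.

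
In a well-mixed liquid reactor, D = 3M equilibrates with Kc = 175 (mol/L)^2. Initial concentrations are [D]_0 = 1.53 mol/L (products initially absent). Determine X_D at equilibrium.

X = 0.809

Let X = conversion of D; extent ξ = 1.53·X mol/L.
Concentrations: [D] = 1.53 − 1.53X; [M] = 4.59X.
Kc = [M]^3 / ([D]).
Setting equal to 175 and solving for X on (0,1) gives X = 0.809.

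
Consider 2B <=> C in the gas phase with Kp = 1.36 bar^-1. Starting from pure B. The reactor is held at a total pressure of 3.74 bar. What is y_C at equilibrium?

y_C = 0.644

Let X = conversion of B (basis 1 mol B); extent of reaction ξ = 0.5X.
Mole table: n_B = 1 − X; n_C = 0.5X.
Total moles n_T = 1 − 0.5X.
Mole fractions y_i = n_i/n_T; Kp = p_C / (p_B^2) with p_i = y_i·P.
Setting this equal to 1.36 bar^-1 and taking the physical root (0 < X < 1) gives X = 0.784.
Then n_C = 0.392, n_T = 0.608, so y_C = 0.644.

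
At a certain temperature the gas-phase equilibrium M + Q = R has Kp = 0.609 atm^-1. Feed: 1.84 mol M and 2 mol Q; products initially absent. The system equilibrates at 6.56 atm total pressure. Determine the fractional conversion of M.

X = 0.575

Let X = conversion of M (basis 1.84 mol M); extent of reaction ξ = 1.84X.
Moles: n_M = 1.84 − 1.84X; n_Q = 2 − 1.84X; n_R = 1.84X.
Total moles n_T = 3.84 − 1.84X.
Mole fractions y_i = n_i/n_T; Kp = p_R / (p_M p_Q) with p_i = y_i·P.
Substituting and setting equal to 0.609 atm^-1 gives a polynomial in X; the root in (0,1) is X = 0.575.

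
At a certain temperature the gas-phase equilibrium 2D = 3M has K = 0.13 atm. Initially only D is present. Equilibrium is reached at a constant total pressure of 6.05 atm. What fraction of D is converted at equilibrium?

Let X = conversion of D (basis 1 mol D); extent of reaction ξ = 0.5X.
At extent ξ: n_D = 1 − X; n_M = 1.5X.
Summing: n_T = 1 + 0.5X.
y_i = n_i/n_T, p_i = y_i·P. K = p_M^3 / (p_D^2).
This yields a degree-3 equation in X; solving on (0,1), X = 0.168.

X = 0.168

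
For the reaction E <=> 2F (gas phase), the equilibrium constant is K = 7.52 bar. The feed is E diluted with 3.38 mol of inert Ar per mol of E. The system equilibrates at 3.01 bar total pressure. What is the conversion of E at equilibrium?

Take 1 mol E as basis and let X be its fractional conversion, so ξ = X.
At extent ξ: n_E = 1 − X; n_F = 2X; n_I = 3.38 (inert).
Summing: n_T = 4.38 + X.
Mole fractions y_i = n_i/n_T; K = p_F^2 / (p_E) with p_i = y_i·P.
This yields a degree-2 equation in X; solving on (0,1), X = 0.802.

X = 0.802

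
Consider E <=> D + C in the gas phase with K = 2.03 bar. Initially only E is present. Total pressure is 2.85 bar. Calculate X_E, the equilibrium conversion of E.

X = 0.645

Basis: 1 mol E initially; let X = conversion of E. Extent ξ = X.
Mole table: n_E = 1 − X; n_D = X; n_C = X.
Total moles n_T = 1 + X.
y_i = n_i/n_T, p_i = y_i·P. K = p_D p_C / (p_E).
Setting this equal to 2.03 bar and taking the physical root (0 < X < 1) gives X = 0.645.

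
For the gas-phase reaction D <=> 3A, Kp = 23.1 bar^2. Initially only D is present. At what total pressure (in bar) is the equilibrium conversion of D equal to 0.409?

P = 4.94 bar

Take 1 mol D as basis and let X be its fractional conversion, so ξ = X.
Mole table: n_D = 1 − X; n_A = 3X.
Summing: n_T = 1 + 2X.
Kp = p_A^3 / (p_D) with p_i = (n_i/n_T)·P.
At X = 0.409: the mole-fraction product g(X) = Π y_i^ν_i = 0.9457. Since Kp = g(X)·P^{2}, P = (Kp/g)^(1/2) = (23.1/0.9457)^(1/2) = 4.94 bar.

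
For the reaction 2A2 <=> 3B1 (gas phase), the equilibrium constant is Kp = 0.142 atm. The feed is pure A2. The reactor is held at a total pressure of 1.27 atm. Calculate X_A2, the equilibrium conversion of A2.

X = 0.271

Let X = conversion of A2 (basis 1 mol A2); extent of reaction ξ = 0.5X.
Species balance: n_A2 = 1 − X; n_B1 = 1.5X.
n_T = Σnᵢ = 1 + 0.5X.
y_i = n_i/n_T, p_i = y_i·P. Kp = p_B1^3 / (p_A2^2).
This yields a degree-3 equation in X; solving on (0,1), X = 0.271.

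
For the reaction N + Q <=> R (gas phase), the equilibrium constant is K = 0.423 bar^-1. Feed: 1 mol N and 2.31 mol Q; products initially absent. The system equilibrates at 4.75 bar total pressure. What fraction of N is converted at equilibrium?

Let X = conversion of N (basis 1 mol N); extent of reaction ξ = X.
Species balance: n_N = 1 − X; n_Q = 2.31 − X; n_R = X.
Summing: n_T = 3.31 − X.
Mole fractions y_i = n_i/n_T; K = p_R / (p_N p_Q) with p_i = y_i·P.
Setting this equal to 0.423 bar^-1 and taking the physical root (0 < X < 1) gives X = 0.561.

X = 0.561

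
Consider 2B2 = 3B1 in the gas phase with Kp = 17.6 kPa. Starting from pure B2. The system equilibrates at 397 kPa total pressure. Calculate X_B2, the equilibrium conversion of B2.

X = 0.209

Take 1 mol B2 as basis and let X be its fractional conversion, so ξ = 0.5X.
Moles: n_B2 = 1 − X; n_B1 = 1.5X.
n_T = Σnᵢ = 1 + 0.5X.
Mole fractions y_i = n_i/n_T; Kp = p_B1^3 / (p_B2^2) with p_i = y_i·P.
Equating to 17.6 kPa and solving on 0 < X < 1: X = 0.209.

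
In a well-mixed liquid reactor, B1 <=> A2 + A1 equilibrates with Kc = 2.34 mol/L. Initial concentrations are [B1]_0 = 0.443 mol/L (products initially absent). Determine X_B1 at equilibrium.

Let X = conversion of B1; extent ξ = 0.443·X mol/L.
Concentrations: [B1] = 0.443 − 0.443X; [A2] = 0.443X; [A1] = 0.443X.
Kc = [A2] [A1] / ([B1]).
Setting equal to 2.34 and solving for X on (0,1) gives X = 0.860.

X = 0.860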